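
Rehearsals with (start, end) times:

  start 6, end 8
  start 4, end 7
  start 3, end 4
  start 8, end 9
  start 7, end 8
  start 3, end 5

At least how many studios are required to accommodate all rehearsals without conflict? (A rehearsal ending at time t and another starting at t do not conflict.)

Events (time:±→running): 3:+→1 3:+→2 … peak 2.

2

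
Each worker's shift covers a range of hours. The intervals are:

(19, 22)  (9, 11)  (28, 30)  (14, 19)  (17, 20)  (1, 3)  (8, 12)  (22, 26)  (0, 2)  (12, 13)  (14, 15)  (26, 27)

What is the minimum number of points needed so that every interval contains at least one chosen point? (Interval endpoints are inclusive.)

Sorted: [0,2] [1,3] [9,11] [8,12] [12,13] [14,15] [14,19] [17,20] [19,22] [22,26] [26,27] [28,30]
{[0,2],[1,3]} hit by 2; {[9,11],[8,12]} hit by 11; {[12,13]} hit by 13; {[14,15],[14,19]} hit by 15; {[17,20],[19,22]} hit by 20; {[22,26],[26,27]} hit by 26; {[28,30]} hit by 30.
Points: 2, 11, 13, 15, 20, 26, 30 (7 total).

7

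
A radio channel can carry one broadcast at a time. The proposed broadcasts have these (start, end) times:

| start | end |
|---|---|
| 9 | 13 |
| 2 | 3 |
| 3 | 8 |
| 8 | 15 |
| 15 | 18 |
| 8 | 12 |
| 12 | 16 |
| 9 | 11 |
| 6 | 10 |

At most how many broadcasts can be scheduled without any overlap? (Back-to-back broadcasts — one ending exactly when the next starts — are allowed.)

Sorted by end: (2,3)  (3,8)  (6,10)  (9,11)  (8,12)  (9,13)  (8,15)  (12,16)  (15,18)
take (2,3); take (3,8); take (9,11); skip (8,12); take (12,16).
Selected 4 broadcasts.

4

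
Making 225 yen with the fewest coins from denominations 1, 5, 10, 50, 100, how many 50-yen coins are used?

0

Greedy: take as many of the largest coin as possible, then repeat with the remainder.
225 = 2×100 + 2×10 + 1×5
Count of 50: 0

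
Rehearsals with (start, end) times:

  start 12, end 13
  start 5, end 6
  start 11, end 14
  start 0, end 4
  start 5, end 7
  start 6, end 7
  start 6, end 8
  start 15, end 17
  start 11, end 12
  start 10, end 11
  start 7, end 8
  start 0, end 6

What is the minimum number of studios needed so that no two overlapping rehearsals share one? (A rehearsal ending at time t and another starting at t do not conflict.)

starts: [0, 0, 5, 5, 6, 6, 7, 10, 11, 11, 12, 15]
ends:   [4, 6, 6, 7, 7, 8, 8, 11, 12, 13, 14, 17]
s0→1 s0→2 e4→1 s5→2 s5→3  — peak 3.

3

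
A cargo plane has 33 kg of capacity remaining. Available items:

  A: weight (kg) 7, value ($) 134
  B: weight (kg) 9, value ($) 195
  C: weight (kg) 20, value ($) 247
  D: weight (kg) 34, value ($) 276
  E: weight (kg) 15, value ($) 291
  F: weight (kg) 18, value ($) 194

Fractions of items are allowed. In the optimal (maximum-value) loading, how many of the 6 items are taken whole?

3

Sort by value per unit weight and fill in that order.
Order: B (195/9=21.67) > E (291/15=19.40) > A (134/7=19.14) > C (247/20=12.35) > F (194/18=10.78) > D (276/34=8.12)
Fill: take B (9 @ 195) → take E (15 @ 291) → take A (7 @ 134) → take 2/20 of C → 24.70; 33/33 used.
3 item(s) taken whole; one partial (take 2/20 of C).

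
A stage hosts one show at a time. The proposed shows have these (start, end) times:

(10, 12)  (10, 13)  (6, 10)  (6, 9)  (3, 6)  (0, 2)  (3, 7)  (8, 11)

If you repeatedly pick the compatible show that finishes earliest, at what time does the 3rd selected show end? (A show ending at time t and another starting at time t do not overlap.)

9

Greedy by earliest finish: after sorting by end time, pick each interval compatible with the last pick.
Sorted by end: (0,2)  (3,6)  (3,7)  (6,9)  (6,10)  (8,11)  (10,12)  (10,13)
take (0,2); take (3,6); skip (3,7); take (6,9); take (10,12).
Selected: (0,2) (3,6) (6,9) (10,12)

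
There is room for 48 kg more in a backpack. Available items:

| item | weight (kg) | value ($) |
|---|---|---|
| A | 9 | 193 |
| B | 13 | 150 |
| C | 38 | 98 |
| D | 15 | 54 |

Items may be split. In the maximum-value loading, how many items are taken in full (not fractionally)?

3

Greedy by value/weight ratio, highest first.
Order: A (193/9=21.44) > B (150/13=11.54) > D (54/15=3.60) > C (98/38=2.58)
Fill: take A (9 @ 193) → take B (13 @ 150) → take D (15 @ 54) → take 11/38 of C → 28.37; 48/48 used.
3 item(s) taken whole; one partial (take 11/38 of C).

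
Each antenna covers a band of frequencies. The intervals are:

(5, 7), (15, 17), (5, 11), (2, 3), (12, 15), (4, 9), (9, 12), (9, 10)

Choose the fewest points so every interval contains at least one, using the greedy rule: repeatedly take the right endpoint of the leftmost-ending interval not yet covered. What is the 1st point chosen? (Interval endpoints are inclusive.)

Sorted: [2,3] [5,7] [4,9] [9,10] [5,11] [9,12] [12,15] [15,17]
{[2,3]} hit by 3; {[5,7],[4,9]} hit by 7; {[9,10],[5,11],[9,12]} hit by 10; {[12,15],[15,17]} hit by 15.
Points: 3, 7, 10, 15 (4 total).

3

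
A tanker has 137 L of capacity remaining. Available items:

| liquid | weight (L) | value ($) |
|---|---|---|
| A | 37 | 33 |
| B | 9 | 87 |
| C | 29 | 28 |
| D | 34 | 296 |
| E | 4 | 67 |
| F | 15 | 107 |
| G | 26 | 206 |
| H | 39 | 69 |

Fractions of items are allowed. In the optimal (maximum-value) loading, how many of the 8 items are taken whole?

Ratios (sorted): E 16.75, B 9.67, D 8.71, G 7.92, F 7.13, H 1.77, C 0.97, A 0.89
take E (4 @ 67); take B (9 @ 87); take D (34 @ 296); take G (26 @ 206); take F (15 @ 107); take H (39 @ 69); take 10/29 of C → 9.66. Capacity used 137/137.
6 item(s) taken whole; one partial (take 10/29 of C).

6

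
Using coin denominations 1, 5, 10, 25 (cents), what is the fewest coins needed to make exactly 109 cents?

Use the largest denomination that fits, subtract, and repeat.
109 − 4×25→9 − 1×5→4 − 4×1→0
Total coins = 4 + 1 + 4 = 9

9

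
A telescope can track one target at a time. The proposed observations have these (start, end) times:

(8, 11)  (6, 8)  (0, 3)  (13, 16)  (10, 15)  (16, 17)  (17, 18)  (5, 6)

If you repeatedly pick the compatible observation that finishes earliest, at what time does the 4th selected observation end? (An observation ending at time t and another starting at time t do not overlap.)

Greedy by earliest finish: after sorting by end time, pick each interval compatible with the last pick.
By end time: (0,3), (5,6), (6,8), (8,11), (10,15), (13,16), (16,17), (17,18).
Pick (0,3); next start ≥ 3 → (5,6); next start ≥ 6 → (6,8); next start ≥ 8 → (8,11); next start ≥ 11 → (13,16); next start ≥ 16 → (16,17); next start ≥ 17 → (17,18).
Selected: (0,3) (5,6) (6,8) (8,11) (13,16) (16,17) (17,18)

11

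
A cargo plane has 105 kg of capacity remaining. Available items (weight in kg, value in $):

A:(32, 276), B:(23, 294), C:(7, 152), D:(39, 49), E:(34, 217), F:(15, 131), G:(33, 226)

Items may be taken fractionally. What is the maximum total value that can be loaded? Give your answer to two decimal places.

Greedy by value/weight ratio, highest first.
Order: C (152/7=21.71) > B (294/23=12.78) > F (131/15=8.73) > A (276/32=8.62) > G (226/33=6.85) > E (217/34=6.38) > D (49/39=1.26)
Fill: take C (7 @ 152) → take B (23 @ 294) → take F (15 @ 131) → take A (32 @ 276) → take 28/33 of G → 191.76; 105/105 used.
Total value = 1044.76

1044.76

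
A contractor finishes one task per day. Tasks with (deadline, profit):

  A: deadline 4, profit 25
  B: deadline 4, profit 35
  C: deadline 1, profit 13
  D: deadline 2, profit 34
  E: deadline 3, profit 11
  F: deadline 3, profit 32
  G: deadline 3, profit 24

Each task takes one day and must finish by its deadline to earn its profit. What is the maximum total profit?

Sort by profit descending; place each in the latest free slot ≤ its deadline.
Profit order: B=35 D=34 F=32 A=25 G=24 C=13 E=11
Assign: B→slot 4, D→slot 2, F→slot 3, A→slot 1, G skipped, C skipped, E skipped.
Slots: [1:A] [2:D] [3:F] [4:B]
Profit = 25 + 34 + 32 + 35 = 126

126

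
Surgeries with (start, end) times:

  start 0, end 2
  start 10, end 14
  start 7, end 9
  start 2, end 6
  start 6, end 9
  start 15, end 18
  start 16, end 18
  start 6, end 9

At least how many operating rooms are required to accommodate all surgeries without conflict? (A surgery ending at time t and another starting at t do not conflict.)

Events (time:±→running): 0:+→1 2:-→0 2:+→1 6:-→0 6:+→1 6:+→2 7:+→3 … peak 3.

3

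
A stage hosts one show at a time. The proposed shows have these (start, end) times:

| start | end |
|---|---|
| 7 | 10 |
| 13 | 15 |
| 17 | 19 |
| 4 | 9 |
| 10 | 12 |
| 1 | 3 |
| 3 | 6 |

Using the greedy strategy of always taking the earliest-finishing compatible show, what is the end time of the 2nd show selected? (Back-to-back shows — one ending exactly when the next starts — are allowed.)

Order by finish time; keep every interval that doesn't clash with the previous kept one.
By end time: (1,3), (3,6), (4,9), (7,10), (10,12), (13,15), (17,19).
Pick (1,3); next start ≥ 3 → (3,6); next start ≥ 6 → (7,10); next start ≥ 10 → (10,12); next start ≥ 12 → (13,15); next start ≥ 15 → (17,19).
Selected: (1,3) (3,6) (7,10) (10,12) (13,15) (17,19)

6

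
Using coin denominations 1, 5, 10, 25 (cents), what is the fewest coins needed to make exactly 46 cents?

4

46 − 1×25→21 − 2×10→1 − 1×1→0
Total coins = 1 + 2 + 1 = 4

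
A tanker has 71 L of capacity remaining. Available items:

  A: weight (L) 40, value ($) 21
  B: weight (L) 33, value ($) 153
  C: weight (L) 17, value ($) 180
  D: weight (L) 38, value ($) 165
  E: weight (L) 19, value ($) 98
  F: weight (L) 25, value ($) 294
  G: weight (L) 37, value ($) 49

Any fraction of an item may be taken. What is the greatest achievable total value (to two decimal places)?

Ratios (sorted): F 11.76, C 10.59, E 5.16, B 4.64, D 4.34, G 1.32, A 0.53
take F (25 @ 294); take C (17 @ 180); take E (19 @ 98); take 10/33 of B → 46.36. Capacity used 71/71.
Total value = 618.36

618.36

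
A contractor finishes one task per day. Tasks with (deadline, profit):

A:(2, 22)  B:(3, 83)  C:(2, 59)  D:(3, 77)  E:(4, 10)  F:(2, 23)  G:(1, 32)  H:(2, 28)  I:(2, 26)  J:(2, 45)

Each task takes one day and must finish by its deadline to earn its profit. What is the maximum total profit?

229

Sort by profit descending; place each in the latest free slot ≤ its deadline.
Profit order: B=83 D=77 C=59 J=45 G=32 H=28 I=26 F=23 A=22 E=10
Assign: B→slot 3, D→slot 2, C→slot 1, J skipped, G skipped, H skipped, I skipped, F skipped, A skipped, E→slot 4.
Slots: [1:C] [2:D] [3:B] [4:E]
Profit = 59 + 77 + 83 + 10 = 229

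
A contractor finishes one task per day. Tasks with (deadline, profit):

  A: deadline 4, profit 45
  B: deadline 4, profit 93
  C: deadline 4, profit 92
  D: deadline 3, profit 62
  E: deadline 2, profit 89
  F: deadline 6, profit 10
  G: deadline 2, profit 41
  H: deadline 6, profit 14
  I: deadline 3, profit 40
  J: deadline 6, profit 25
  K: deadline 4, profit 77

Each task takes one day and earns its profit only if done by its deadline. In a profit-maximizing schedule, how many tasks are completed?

6

Take jobs in profit order; each goes to the latest open slot no later than its deadline.
Profit order: B=93 C=92 E=89 K=77 D=62 A=45 G=41 I=40 J=25 H=14 F=10
Assign: B→slot 4, C→slot 3, E→slot 2, K→slot 1, D skipped, A skipped, G skipped, I skipped, J→slot 6, H→slot 5, F skipped.
Slots: [1:K] [2:E] [3:C] [4:B] [5:H] [6:J]
6 of 11 scheduled.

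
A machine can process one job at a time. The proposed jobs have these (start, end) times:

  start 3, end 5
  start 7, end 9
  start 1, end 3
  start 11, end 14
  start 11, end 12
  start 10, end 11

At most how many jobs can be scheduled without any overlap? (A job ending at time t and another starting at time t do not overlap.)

5

By end time: (1,3), (3,5), (7,9), (10,11), (11,12), (11,14).
Pick (1,3); next start ≥ 3 → (3,5); next start ≥ 5 → (7,9); next start ≥ 9 → (10,11); next start ≥ 11 → (11,12).
Selected 5 jobs.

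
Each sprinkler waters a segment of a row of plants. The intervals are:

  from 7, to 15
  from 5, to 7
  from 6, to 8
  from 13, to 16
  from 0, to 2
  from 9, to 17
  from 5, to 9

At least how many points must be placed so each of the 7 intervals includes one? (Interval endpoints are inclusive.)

3

Process intervals by earliest right end; each time one isn't hit yet, stab at its right endpoint.
Sorted: [0,2] [5,7] [6,8] [5,9] [7,15] [13,16] [9,17]
{[0,2]} hit by 2; {[5,7],[6,8],[5,9],[7,15]} hit by 7; {[13,16],[9,17]} hit by 16.
Points: 2, 7, 16 (3 total).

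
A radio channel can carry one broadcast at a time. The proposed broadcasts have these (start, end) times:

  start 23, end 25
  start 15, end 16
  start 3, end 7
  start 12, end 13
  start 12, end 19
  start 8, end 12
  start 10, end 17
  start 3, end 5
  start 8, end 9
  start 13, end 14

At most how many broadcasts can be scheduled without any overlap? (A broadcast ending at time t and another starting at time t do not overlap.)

6

Sorted by end: (3,5)  (3,7)  (8,9)  (8,12)  (12,13)  (13,14)  (15,16)  (10,17)  (12,19)  (23,25)
take (3,5); take (8,9); take (12,13); take (13,14); take (15,16); skip (12,19); take (23,25).
Selected 6 broadcasts.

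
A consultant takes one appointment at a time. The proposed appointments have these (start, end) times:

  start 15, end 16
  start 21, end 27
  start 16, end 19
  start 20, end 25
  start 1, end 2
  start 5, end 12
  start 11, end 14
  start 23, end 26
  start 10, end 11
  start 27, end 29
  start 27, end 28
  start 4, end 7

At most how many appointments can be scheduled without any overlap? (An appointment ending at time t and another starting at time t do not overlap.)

Sorted by end: (1,2)  (4,7)  (10,11)  (5,12)  (11,14)  (15,16)  (16,19)  (20,25)  (23,26)  (21,27)  (27,28)  (27,29)
take (1,2); take (4,7); take (10,11); take (11,14); take (15,16); take (16,19); take (20,25); skip (23,26); take (27,28); skip (27,29).
Selected 8 appointments.

8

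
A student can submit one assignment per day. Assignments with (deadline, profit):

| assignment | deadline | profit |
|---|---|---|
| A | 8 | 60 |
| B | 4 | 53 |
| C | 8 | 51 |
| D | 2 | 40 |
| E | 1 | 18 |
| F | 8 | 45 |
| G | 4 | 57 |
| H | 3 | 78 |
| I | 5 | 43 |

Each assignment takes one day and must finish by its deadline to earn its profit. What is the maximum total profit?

427

Profit order: H=78 A=60 G=57 B=53 C=51 F=45 I=43 D=40 E=18
Assign: H→slot 3, A→slot 8, G→slot 4, B→slot 2, C→slot 7, F→slot 6, I→slot 5, D→slot 1, E skipped.
Slots: [1:D] [2:B] [3:H] [4:G] [5:I] [6:F] [7:C] [8:A]
Profit = 40 + 53 + 78 + 57 + 43 + 45 + 51 + 60 = 427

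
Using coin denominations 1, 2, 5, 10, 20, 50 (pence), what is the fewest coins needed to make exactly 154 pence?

Greedy: take as many of the largest coin as possible, then repeat with the remainder.
154 − 3×50→4 − 2×2→0
Total coins = 3 + 2 = 5

5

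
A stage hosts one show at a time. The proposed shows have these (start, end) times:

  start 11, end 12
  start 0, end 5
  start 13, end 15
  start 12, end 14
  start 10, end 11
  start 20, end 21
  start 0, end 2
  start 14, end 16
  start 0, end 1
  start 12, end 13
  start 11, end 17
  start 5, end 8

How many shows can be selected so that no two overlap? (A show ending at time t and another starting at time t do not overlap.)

7

By end time: (0,1), (0,2), (0,5), (5,8), (10,11), (11,12), (12,13), (12,14), (13,15), (14,16), (11,17), (20,21).
Pick (0,1); next start ≥ 1 → (5,8); next start ≥ 8 → (10,11); next start ≥ 11 → (11,12); next start ≥ 12 → (12,13); next start ≥ 13 → (13,15); next start ≥ 15 → (20,21).
Selected 7 shows.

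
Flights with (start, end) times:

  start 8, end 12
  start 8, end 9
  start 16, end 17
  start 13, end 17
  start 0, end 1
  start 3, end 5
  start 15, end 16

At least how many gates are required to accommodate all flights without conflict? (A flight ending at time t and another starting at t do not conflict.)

2

Count concurrent intervals with a sweep; the peak is the room count.
Events (time:±→running): 0:+→1 1:-→0 3:+→1 5:-→0 8:+→1 8:+→2 … peak 2.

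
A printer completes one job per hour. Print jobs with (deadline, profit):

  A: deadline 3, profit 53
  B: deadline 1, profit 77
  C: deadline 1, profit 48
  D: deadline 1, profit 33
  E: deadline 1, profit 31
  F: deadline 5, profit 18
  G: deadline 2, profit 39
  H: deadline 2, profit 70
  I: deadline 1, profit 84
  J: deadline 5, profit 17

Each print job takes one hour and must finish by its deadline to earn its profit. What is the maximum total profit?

Take jobs in profit order; each goes to the latest open slot no later than its deadline.
Profit order: I=84 B=77 H=70 A=53 C=48 G=39 D=33 E=31 F=18 J=17
Assign: I→slot 1, B skipped, H→slot 2, A→slot 3, C skipped, G skipped, D skipped, E skipped, F→slot 5, J→slot 4.
Slots: [1:I] [2:H] [3:A] [4:J] [5:F]
Profit = 84 + 70 + 53 + 17 + 18 = 242

242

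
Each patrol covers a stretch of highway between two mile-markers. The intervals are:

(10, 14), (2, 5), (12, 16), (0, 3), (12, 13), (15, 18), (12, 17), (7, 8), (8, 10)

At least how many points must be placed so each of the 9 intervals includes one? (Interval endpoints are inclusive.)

Sorted: [0,3] [2,5] [7,8] [8,10] [12,13] [10,14] [12,16] [12,17] [15,18]
{[0,3],[2,5]} hit by 3; {[7,8],[8,10]} hit by 8; {[12,13],[10,14],[12,16],[12,17]} hit by 13; {[15,18]} hit by 18.
Points: 3, 8, 13, 18 (4 total).

4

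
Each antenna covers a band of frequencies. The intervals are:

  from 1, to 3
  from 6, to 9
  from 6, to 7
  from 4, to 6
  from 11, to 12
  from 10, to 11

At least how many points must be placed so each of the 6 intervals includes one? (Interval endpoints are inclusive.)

By right end: [1,3]  [4,6]  [6,7]  [6,9]  [10,11]  [11,12]
[1,3] uncovered → point at 3; [4,6] uncovered → point at 6; [10,11] uncovered → point at 11.
Points: 3, 6, 11 (3 total).

3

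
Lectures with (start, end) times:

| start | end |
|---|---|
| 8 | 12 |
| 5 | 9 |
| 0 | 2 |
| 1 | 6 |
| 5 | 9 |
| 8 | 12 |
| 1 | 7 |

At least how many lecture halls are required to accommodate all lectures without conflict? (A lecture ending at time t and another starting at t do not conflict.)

Count concurrent intervals with a sweep; the peak is the room count.
starts: [0, 1, 1, 5, 5, 8, 8]
ends:   [2, 6, 7, 9, 9, 12, 12]
s0→1 s1→2 s1→3 e2→2 s5→3 s5→4  — peak 4.

4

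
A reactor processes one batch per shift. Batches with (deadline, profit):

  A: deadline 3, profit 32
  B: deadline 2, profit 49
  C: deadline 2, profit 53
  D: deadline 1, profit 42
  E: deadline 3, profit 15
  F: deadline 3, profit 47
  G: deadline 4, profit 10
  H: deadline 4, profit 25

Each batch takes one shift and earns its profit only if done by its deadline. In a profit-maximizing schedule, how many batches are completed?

Take jobs in profit order; each goes to the latest open slot no later than its deadline.
By profit: C(d2,53), B(d2,49), F(d3,47), D(d1,42), A(d3,32), H(d4,25), E(d3,15), G(d4,10)
C→slot 2; B→slot 1; F→slot 3; D skipped; A skipped; H→slot 4; E skipped; G skipped.
4 of 8 scheduled.

4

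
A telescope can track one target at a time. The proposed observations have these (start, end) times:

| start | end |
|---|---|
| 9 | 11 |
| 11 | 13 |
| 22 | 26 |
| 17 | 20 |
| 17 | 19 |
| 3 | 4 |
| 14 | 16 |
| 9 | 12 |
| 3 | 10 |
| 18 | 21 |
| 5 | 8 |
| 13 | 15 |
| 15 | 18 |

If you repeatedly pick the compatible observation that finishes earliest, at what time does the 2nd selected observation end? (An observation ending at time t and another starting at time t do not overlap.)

8

By end time: (3,4), (5,8), (3,10), (9,11), (9,12), (11,13), (13,15), (14,16), (15,18), (17,19), (17,20), (18,21), (22,26).
Pick (3,4); next start ≥ 4 → (5,8); next start ≥ 8 → (9,11); next start ≥ 11 → (11,13); next start ≥ 13 → (13,15); next start ≥ 15 → (15,18); next start ≥ 18 → (18,21); next start ≥ 21 → (22,26).
Selected: (3,4) (5,8) (9,11) (11,13) (13,15) (15,18) (18,21) (22,26)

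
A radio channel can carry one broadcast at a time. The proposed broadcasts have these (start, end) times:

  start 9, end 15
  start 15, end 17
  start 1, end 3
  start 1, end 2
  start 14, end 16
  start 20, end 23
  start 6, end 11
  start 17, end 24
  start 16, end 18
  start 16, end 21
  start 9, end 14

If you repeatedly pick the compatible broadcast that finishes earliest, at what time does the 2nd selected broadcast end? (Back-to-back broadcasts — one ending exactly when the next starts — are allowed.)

By end time: (1,2), (1,3), (6,11), (9,14), (9,15), (14,16), (15,17), (16,18), (16,21), (20,23), (17,24).
Pick (1,2); next start ≥ 2 → (6,11); next start ≥ 11 → (14,16); next start ≥ 16 → (16,18); next start ≥ 18 → (20,23).
Selected: (1,2) (6,11) (14,16) (16,18) (20,23)

11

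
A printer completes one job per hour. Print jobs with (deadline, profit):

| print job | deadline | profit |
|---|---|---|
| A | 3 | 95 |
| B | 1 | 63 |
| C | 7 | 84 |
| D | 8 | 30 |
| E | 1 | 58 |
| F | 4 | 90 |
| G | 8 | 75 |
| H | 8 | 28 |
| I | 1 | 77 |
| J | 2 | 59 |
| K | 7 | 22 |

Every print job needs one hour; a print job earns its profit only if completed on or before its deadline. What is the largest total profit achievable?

By profit: A(d3,95), F(d4,90), C(d7,84), I(d1,77), G(d8,75), B(d1,63), J(d2,59), E(d1,58), D(d8,30), H(d8,28), K(d7,22)
A→slot 3; F→slot 4; C→slot 7; I→slot 1; G→slot 8; B skipped; J→slot 2; E skipped; D→slot 6; H→slot 5; K skipped.
Profit = 77 + 59 + 95 + 90 + 28 + 30 + 84 + 75 = 538

538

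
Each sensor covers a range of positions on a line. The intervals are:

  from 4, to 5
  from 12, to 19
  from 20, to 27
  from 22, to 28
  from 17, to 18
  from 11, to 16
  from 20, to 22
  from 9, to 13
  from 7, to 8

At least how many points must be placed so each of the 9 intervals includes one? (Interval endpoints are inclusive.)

Process intervals by earliest right end; each time one isn't hit yet, stab at its right endpoint.
By right end: [4,5]  [7,8]  [9,13]  [11,16]  [17,18]  [12,19]  [20,22]  [20,27]  [22,28]
[4,5] uncovered → point at 5; [7,8] uncovered → point at 8; [9,13] uncovered → point at 13; [17,18] uncovered → point at 18; [20,22] uncovered → point at 22.
Points: 5, 8, 13, 18, 22 (5 total).

5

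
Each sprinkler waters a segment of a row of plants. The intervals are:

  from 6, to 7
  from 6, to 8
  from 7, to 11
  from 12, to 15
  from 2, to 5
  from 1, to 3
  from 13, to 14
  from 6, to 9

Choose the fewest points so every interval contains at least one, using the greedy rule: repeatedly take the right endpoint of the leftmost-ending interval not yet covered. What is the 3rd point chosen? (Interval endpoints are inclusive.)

Sorted: [1,3] [2,5] [6,7] [6,8] [6,9] [7,11] [13,14] [12,15]
{[1,3],[2,5]} hit by 3; {[6,7],[6,8],[6,9],[7,11]} hit by 7; {[13,14],[12,15]} hit by 14.
Points: 3, 7, 14 (3 total).

14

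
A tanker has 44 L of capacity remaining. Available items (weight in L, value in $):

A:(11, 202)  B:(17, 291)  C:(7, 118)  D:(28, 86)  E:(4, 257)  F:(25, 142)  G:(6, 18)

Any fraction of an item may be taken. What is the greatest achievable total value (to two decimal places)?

Order: E (257/4=64.25) > A (202/11=18.36) > B (291/17=17.12) > C (118/7=16.86) > F (142/25=5.68) > D (86/28=3.07) > G (18/6=3.00)
Fill: take E (4 @ 257) → take A (11 @ 202) → take B (17 @ 291) → take C (7 @ 118) → take 5/25 of F → 28.40; 44/44 used.
Total value = 896.40

896.40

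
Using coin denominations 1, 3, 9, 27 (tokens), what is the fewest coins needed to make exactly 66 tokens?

66 − 2×27→12 − 1×9→3 − 1×3→0
Total coins = 2 + 1 + 1 = 4

4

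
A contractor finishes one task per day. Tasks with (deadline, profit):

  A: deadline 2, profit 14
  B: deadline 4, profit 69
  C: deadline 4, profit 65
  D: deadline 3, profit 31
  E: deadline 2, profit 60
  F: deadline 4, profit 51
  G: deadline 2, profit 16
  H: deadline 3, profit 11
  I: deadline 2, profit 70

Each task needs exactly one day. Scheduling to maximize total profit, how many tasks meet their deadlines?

Sort by profit descending; place each in the latest free slot ≤ its deadline.
By profit: I(d2,70), B(d4,69), C(d4,65), E(d2,60), F(d4,51), D(d3,31), G(d2,16), A(d2,14), H(d3,11)
I→slot 2; B→slot 4; C→slot 3; E→slot 1; F skipped; D skipped; G skipped; A skipped; H skipped.
4 of 9 scheduled.

4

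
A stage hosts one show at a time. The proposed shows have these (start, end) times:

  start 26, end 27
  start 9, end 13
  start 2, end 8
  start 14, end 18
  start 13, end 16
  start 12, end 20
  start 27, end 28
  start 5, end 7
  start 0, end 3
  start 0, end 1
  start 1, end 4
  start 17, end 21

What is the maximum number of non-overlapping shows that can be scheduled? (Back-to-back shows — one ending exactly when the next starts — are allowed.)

8

Order by finish time; keep every interval that doesn't clash with the previous kept one.
By end time: (0,1), (0,3), (1,4), (5,7), (2,8), (9,13), (13,16), (14,18), (12,20), (17,21), (26,27), (27,28).
Pick (0,1); next start ≥ 1 → (1,4); next start ≥ 4 → (5,7); next start ≥ 7 → (9,13); next start ≥ 13 → (13,16); next start ≥ 16 → (17,21); next start ≥ 21 → (26,27); next start ≥ 27 → (27,28).
Selected 8 shows.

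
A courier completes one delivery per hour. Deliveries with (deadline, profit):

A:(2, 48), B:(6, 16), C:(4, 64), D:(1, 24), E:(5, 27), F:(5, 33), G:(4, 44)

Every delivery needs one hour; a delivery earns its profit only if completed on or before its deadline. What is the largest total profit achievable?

Take jobs in profit order; each goes to the latest open slot no later than its deadline.
Profit order: C=64 A=48 G=44 F=33 E=27 D=24 B=16
Assign: C→slot 4, A→slot 2, G→slot 3, F→slot 5, E→slot 1, D skipped, B→slot 6.
Slots: [1:E] [2:A] [3:G] [4:C] [5:F] [6:B]
Profit = 27 + 48 + 44 + 64 + 33 + 16 = 232

232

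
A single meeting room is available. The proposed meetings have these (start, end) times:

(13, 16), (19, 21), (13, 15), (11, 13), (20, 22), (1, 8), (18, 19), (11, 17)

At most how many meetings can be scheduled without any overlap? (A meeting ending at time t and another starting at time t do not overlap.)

5

Order by finish time; keep every interval that doesn't clash with the previous kept one.
By end time: (1,8), (11,13), (13,15), (13,16), (11,17), (18,19), (19,21), (20,22).
Pick (1,8); next start ≥ 8 → (11,13); next start ≥ 13 → (13,15); next start ≥ 15 → (18,19); next start ≥ 19 → (19,21).
Selected 5 meetings.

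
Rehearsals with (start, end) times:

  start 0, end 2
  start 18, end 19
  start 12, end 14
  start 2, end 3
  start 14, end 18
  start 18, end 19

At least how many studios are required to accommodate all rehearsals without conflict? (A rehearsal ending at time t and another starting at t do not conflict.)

2

The answer is the maximum number of intervals overlapping at any instant.
starts: [0, 2, 12, 14, 18, 18]
ends:   [2, 3, 14, 18, 19, 19]
s0→1 e2→0 s2→1 e3→0 s12→1 e14→0 s14→1 e18→0 s18→1 s18→2  — peak 2.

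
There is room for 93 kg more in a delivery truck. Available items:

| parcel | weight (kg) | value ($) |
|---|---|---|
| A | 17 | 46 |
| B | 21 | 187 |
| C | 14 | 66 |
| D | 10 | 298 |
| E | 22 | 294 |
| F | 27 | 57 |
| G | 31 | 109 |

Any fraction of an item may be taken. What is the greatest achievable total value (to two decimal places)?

936.42

Ratios (sorted): D 29.80, E 13.36, B 8.90, C 4.71, G 3.52, A 2.71, F 2.11
take D (10 @ 298); take E (22 @ 294); take B (21 @ 187); take C (14 @ 66); take 26/31 of G → 91.42. Capacity used 93/93.
Total value = 936.42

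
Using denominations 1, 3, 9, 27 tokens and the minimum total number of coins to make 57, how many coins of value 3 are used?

57 − 2×27→3 − 1×3→0
Count of 3: 1

1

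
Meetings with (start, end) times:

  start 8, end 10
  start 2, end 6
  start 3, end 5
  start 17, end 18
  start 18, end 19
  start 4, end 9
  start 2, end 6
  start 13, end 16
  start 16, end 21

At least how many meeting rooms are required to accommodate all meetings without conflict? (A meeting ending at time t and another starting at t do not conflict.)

4

Count concurrent intervals with a sweep; the peak is the room count.
starts: [2, 2, 3, 4, 8, 13, 16, 17, 18]
ends:   [5, 6, 6, 9, 10, 16, 18, 19, 21]
s2→1 s2→2 s3→3 s4→4  — peak 4.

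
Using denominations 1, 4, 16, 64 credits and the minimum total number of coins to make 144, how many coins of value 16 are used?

144 − 2×64→16 − 1×16→0
Count of 16: 1

1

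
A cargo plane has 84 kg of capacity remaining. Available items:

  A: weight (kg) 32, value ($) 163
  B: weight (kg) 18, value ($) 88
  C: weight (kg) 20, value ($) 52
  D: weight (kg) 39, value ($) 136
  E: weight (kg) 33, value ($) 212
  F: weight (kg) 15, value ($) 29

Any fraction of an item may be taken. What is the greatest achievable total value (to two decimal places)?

466.49

Greedy by value/weight ratio, highest first.
Order: E (212/33=6.42) > A (163/32=5.09) > B (88/18=4.89) > D (136/39=3.49) > C (52/20=2.60) > F (29/15=1.93)
Fill: take E (33 @ 212) → take A (32 @ 163) → take B (18 @ 88) → take 1/39 of D → 3.49; 84/84 used.
Total value = 466.49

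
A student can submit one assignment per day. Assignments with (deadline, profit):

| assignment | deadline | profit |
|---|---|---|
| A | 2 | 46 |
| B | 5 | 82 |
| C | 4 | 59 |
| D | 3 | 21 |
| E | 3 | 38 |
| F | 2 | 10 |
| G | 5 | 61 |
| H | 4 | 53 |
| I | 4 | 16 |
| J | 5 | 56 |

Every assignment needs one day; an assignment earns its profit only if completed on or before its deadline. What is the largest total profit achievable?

311

Sort by profit descending; place each in the latest free slot ≤ its deadline.
By profit: B(d5,82), G(d5,61), C(d4,59), J(d5,56), H(d4,53), A(d2,46), E(d3,38), D(d3,21), I(d4,16), F(d2,10)
B→slot 5; G→slot 4; C→slot 3; J→slot 2; H→slot 1; A skipped; E skipped; D skipped; I skipped; F skipped.
Profit = 53 + 56 + 59 + 61 + 82 = 311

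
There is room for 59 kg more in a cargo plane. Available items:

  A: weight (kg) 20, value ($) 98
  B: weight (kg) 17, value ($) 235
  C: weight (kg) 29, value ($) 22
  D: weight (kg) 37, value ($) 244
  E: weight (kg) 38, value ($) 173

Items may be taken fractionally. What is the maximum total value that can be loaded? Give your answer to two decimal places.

503.50

Sort by value per unit weight and fill in that order.
Order: B (235/17=13.82) > D (244/37=6.59) > A (98/20=4.90) > E (173/38=4.55) > C (22/29=0.76)
Fill: take B (17 @ 235) → take D (37 @ 244) → take 5/20 of A → 24.50; 59/59 used.
Total value = 503.50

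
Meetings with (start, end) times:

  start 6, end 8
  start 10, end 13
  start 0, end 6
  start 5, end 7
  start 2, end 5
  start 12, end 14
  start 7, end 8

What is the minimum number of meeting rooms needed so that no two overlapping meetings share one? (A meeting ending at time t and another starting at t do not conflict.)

The answer is the maximum number of intervals overlapping at any instant.
starts: [0, 2, 5, 6, 7, 10, 12]
ends:   [5, 6, 7, 8, 8, 13, 14]
s0→1 s2→2  — peak 2.

2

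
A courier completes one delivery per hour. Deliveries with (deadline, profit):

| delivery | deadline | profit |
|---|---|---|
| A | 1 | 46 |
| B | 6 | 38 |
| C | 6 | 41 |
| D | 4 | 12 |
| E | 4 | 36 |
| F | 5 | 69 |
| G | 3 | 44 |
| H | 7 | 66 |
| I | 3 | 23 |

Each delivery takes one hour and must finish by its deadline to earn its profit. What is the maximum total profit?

Profit order: F=69 H=66 A=46 G=44 C=41 B=38 E=36 I=23 D=12
Assign: F→slot 5, H→slot 7, A→slot 1, G→slot 3, C→slot 6, B→slot 4, E→slot 2, I skipped, D skipped.
Slots: [1:A] [2:E] [3:G] [4:B] [5:F] [6:C] [7:H]
Profit = 46 + 36 + 44 + 38 + 69 + 41 + 66 = 340

340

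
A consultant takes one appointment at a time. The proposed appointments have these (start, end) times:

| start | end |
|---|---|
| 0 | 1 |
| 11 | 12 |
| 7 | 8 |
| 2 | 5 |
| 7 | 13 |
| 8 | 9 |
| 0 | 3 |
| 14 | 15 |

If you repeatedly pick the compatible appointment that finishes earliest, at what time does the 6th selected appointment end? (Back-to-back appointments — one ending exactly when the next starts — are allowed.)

Order by finish time; keep every interval that doesn't clash with the previous kept one.
By end time: (0,1), (0,3), (2,5), (7,8), (8,9), (11,12), (7,13), (14,15).
Pick (0,1); next start ≥ 1 → (2,5); next start ≥ 5 → (7,8); next start ≥ 8 → (8,9); next start ≥ 9 → (11,12); next start ≥ 12 → (14,15).
Selected: (0,1) (2,5) (7,8) (8,9) (11,12) (14,15)

15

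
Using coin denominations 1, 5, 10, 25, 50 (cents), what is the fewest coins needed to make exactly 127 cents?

5

Use the largest denomination that fits, subtract, and repeat.
127 = 2×50 + 1×25 + 2×1
Total coins = 2 + 1 + 2 = 5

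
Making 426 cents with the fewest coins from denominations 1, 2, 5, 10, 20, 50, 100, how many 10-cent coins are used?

0

Greedy: take as many of the largest coin as possible, then repeat with the remainder.
426 − 4×100→26 − 1×20→6 − 1×5→1 − 1×1→0
Count of 10: 0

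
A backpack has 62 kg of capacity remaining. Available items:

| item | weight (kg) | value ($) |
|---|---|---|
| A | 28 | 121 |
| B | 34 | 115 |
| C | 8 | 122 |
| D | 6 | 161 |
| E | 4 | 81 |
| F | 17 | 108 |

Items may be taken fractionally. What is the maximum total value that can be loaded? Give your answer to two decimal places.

588.68

Greedy by value/weight ratio, highest first.
Order: D (161/6=26.83) > E (81/4=20.25) > C (122/8=15.25) > F (108/17=6.35) > A (121/28=4.32) > B (115/34=3.38)
Fill: take D (6 @ 161) → take E (4 @ 81) → take C (8 @ 122) → take F (17 @ 108) → take 27/28 of A → 116.68; 62/62 used.
Total value = 588.68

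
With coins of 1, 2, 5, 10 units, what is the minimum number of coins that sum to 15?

15 = 1×10 + 1×5
Total coins = 1 + 1 = 2

2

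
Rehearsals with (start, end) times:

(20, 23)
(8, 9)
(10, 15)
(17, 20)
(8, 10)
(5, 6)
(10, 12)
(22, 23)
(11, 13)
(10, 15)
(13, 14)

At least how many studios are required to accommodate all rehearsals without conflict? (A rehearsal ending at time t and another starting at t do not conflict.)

The answer is the maximum number of intervals overlapping at any instant.
starts: [5, 8, 8, 10, 10, 10, 11, 13, 17, 20, 22]
ends:   [6, 9, 10, 12, 13, 14, 15, 15, 20, 23, 23]
s5→1 e6→0 s8→1 s8→2 e9→1 e10→0 s10→1 s10→2 s10→3 s11→4  — peak 4.

4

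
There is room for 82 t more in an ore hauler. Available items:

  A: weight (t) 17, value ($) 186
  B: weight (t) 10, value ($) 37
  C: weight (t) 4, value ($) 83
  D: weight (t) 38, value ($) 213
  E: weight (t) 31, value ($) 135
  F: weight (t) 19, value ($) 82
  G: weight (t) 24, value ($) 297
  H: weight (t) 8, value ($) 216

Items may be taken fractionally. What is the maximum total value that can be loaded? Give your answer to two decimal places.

944.55

Ratios (sorted): H 27.00, C 20.75, G 12.38, A 10.94, D 5.61, E 4.35, F 4.32, B 3.70
take H (8 @ 216); take C (4 @ 83); take G (24 @ 297); take A (17 @ 186); take 29/38 of D → 162.55. Capacity used 82/82.
Total value = 944.55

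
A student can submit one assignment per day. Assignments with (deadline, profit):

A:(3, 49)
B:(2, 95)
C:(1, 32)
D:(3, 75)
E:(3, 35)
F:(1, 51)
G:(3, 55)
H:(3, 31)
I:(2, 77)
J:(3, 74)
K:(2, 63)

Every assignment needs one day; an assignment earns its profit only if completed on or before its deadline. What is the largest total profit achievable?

By profit: B(d2,95), I(d2,77), D(d3,75), J(d3,74), K(d2,63), G(d3,55), F(d1,51), A(d3,49), E(d3,35), C(d1,32), H(d3,31)
B→slot 2; I→slot 1; D→slot 3; J skipped; K skipped; G skipped; F skipped; A skipped; E skipped; C skipped; H skipped.
Profit = 77 + 95 + 75 = 247

247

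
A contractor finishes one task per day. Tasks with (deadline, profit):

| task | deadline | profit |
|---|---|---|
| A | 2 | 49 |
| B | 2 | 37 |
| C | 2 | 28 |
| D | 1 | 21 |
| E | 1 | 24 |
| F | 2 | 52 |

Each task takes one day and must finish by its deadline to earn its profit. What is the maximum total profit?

Take jobs in profit order; each goes to the latest open slot no later than its deadline.
Profit order: F=52 A=49 B=37 C=28 E=24 D=21
Assign: F→slot 2, A→slot 1, B skipped, C skipped, E skipped, D skipped.
Slots: [1:A] [2:F]
Profit = 49 + 52 = 101

101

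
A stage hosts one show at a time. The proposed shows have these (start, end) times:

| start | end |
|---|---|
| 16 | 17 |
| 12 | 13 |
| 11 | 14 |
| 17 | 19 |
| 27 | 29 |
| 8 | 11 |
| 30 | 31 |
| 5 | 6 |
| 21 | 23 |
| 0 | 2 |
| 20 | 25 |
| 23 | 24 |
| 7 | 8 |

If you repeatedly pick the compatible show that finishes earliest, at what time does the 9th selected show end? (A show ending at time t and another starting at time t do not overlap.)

Sort by end time and greedily take each interval whose start is ≥ the last chosen end.
By end time: (0,2), (5,6), (7,8), (8,11), (12,13), (11,14), (16,17), (17,19), (21,23), (23,24), (20,25), (27,29), (30,31).
Pick (0,2); next start ≥ 2 → (5,6); next start ≥ 6 → (7,8); next start ≥ 8 → (8,11); next start ≥ 11 → (12,13); next start ≥ 13 → (16,17); next start ≥ 17 → (17,19); next start ≥ 19 → (21,23); next start ≥ 23 → (23,24); next start ≥ 24 → (27,29); next start ≥ 29 → (30,31).
Selected: (0,2) (5,6) (7,8) (8,11) (12,13) (16,17) (17,19) (21,23) (23,24) (27,29) (30,31)

24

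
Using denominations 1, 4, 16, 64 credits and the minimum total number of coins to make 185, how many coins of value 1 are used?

1

185 − 2×64→57 − 3×16→9 − 2×4→1 − 1×1→0
Count of 1: 1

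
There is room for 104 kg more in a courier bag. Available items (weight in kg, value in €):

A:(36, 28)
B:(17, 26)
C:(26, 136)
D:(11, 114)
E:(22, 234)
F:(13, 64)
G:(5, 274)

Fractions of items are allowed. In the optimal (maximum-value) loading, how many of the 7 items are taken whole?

6

Ratios (sorted): G 54.80, E 10.64, D 10.36, C 5.23, F 4.92, B 1.53, A 0.78
take G (5 @ 274); take E (22 @ 234); take D (11 @ 114); take C (26 @ 136); take F (13 @ 64); take B (17 @ 26); take 10/36 of A → 7.78. Capacity used 104/104.
6 item(s) taken whole; one partial (take 10/36 of A).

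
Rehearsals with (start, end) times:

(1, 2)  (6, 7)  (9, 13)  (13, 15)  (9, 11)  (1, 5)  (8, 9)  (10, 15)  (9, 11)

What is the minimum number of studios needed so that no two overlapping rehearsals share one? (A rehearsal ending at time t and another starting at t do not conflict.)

4

Events (time:±→running): 1:+→1 1:+→2 2:-→1 5:-→0 6:+→1 7:-→0 8:+→1 9:-→0 9:+→1 9:+→2 9:+→3 10:+→4 … peak 4.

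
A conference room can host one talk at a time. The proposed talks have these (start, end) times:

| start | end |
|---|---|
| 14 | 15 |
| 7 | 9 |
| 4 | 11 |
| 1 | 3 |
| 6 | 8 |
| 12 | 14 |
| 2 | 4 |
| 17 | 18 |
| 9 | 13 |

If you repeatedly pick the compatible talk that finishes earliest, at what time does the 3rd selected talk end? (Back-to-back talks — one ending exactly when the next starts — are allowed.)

Sorted by end: (1,3)  (2,4)  (6,8)  (7,9)  (4,11)  (9,13)  (12,14)  (14,15)  (17,18)
take (1,3); take (6,8); skip (4,11); take (9,13); take (14,15); take (17,18).
Selected: (1,3) (6,8) (9,13) (14,15) (17,18)

13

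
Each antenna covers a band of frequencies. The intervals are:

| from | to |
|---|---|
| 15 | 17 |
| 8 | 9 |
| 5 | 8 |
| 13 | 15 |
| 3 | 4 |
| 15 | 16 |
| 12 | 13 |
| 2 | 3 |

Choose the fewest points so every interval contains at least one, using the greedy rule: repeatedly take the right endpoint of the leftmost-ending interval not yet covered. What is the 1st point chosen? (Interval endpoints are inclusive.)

By right end: [2,3]  [3,4]  [5,8]  [8,9]  [12,13]  [13,15]  [15,16]  [15,17]
[2,3] uncovered → point at 3; [5,8] uncovered → point at 8; [12,13] uncovered → point at 13; [15,16] uncovered → point at 16.
Points: 3, 8, 13, 16 (4 total).

3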